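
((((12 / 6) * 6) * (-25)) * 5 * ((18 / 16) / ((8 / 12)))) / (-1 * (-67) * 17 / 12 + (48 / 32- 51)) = -6075 / 109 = -55.73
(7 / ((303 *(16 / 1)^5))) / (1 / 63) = 147 / 105906176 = 0.00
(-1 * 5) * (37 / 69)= -185 / 69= -2.68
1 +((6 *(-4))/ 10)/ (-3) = 9/ 5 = 1.80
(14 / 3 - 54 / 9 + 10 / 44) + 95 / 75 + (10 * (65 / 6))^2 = 11618909 / 990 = 11736.27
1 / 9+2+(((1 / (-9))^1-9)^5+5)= -3706978528 / 59049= -62778.01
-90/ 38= -2.37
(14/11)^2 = 196/121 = 1.62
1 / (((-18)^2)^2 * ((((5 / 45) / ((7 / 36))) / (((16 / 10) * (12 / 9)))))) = 7 / 196830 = 0.00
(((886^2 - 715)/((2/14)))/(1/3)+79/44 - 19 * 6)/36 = 724670707/1584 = 457494.13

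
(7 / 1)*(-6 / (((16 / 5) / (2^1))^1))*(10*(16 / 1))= -4200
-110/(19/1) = -110/19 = -5.79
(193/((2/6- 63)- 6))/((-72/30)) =965/824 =1.17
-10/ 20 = -1/ 2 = -0.50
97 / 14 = 6.93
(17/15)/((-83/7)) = -0.10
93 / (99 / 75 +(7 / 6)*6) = 2325 / 208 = 11.18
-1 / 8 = -0.12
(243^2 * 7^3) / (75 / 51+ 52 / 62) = 10673756289 / 1217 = 8770547.48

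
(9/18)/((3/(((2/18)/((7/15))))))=5/126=0.04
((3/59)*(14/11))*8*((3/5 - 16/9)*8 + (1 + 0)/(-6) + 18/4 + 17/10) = -3416/1947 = -1.75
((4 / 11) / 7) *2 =8 / 77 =0.10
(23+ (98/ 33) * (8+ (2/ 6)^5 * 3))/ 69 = 11371/ 16767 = 0.68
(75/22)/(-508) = -75/11176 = -0.01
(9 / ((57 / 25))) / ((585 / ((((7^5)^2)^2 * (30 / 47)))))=3989613314880600050 / 11609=343665545256318.38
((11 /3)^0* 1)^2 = 1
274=274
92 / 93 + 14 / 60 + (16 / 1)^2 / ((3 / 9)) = 769.22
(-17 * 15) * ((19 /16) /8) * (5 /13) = -14.56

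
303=303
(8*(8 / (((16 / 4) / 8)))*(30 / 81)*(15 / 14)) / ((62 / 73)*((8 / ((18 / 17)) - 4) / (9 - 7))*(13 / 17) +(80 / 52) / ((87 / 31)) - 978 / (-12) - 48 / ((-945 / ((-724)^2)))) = 14971424000 / 7872185167929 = 0.00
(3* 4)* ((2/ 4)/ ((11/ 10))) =5.45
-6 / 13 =-0.46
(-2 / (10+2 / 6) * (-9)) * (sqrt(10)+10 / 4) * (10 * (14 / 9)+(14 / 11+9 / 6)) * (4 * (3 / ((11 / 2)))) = 653220 / 3751+261288 * sqrt(10) / 3751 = 394.42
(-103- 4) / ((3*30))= -107 / 90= -1.19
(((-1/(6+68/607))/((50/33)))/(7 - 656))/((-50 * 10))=-1821/5472250000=-0.00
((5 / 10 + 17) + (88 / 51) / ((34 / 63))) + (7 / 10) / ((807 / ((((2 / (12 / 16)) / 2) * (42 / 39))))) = 1882670783 / 90956970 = 20.70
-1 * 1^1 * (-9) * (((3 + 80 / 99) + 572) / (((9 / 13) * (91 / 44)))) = 228020 / 63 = 3619.37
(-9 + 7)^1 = -2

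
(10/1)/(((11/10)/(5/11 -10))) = -10500/121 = -86.78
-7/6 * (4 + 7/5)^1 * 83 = -5229/10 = -522.90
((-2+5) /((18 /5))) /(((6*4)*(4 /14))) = 35 /288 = 0.12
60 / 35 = 12 / 7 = 1.71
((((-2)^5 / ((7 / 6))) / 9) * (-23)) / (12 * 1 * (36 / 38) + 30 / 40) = 111872 / 19341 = 5.78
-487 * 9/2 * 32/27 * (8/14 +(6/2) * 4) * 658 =-64455424/3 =-21485141.33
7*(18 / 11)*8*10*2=20160 / 11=1832.73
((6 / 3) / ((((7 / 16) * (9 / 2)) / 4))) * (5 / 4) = 320 / 63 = 5.08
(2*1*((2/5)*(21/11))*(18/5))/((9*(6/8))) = 224/275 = 0.81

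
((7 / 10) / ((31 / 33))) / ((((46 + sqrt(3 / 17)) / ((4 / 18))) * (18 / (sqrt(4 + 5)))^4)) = 30107 / 10838179080 - 77 * sqrt(51) / 21676358160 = 0.00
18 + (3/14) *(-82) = 3/7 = 0.43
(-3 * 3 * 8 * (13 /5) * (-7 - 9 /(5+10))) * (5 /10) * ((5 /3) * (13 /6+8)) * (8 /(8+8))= 30134 /5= 6026.80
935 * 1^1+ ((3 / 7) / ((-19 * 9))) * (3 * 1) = 124354 / 133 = 934.99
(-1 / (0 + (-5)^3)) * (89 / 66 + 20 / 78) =459 / 35750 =0.01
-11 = -11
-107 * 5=-535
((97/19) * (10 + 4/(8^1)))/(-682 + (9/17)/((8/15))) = -19788/251389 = -0.08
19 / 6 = 3.17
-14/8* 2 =-7/2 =-3.50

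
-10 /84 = -5 /42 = -0.12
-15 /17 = -0.88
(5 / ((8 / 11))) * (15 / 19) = 825 / 152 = 5.43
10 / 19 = 0.53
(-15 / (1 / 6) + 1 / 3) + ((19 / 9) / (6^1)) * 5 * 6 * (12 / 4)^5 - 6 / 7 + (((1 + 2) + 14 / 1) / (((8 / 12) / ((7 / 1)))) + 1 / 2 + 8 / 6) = 55751 / 21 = 2654.81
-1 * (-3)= 3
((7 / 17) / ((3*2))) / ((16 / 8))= 7 / 204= 0.03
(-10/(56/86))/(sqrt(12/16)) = -17.73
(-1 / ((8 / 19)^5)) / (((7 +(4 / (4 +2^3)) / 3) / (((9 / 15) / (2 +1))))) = -22284891 / 10485760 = -2.13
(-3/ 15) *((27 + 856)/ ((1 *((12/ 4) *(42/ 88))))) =-38852/ 315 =-123.34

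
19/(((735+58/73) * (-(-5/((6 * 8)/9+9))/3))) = 0.22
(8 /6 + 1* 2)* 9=30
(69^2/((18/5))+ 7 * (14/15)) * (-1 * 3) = -3987.10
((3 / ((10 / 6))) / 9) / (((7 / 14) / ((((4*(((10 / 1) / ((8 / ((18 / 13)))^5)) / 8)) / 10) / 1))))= 59049 / 1901020160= 0.00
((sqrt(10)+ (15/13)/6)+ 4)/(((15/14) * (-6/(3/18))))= -763/7020- 7 * sqrt(10)/270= -0.19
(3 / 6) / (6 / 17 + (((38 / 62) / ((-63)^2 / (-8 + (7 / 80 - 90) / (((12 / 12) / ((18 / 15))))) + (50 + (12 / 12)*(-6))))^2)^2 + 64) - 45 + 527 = 1272143442205943661087563915973378 / 2639259203493040962560417378641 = 482.01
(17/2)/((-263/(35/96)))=-595/50496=-0.01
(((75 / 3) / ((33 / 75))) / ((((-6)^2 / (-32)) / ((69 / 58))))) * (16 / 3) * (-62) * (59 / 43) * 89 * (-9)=-299517040000 / 13717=-21835462.56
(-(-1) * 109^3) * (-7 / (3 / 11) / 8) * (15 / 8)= -498586165 / 64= -7790408.83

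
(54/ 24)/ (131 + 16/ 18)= 81/ 4748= 0.02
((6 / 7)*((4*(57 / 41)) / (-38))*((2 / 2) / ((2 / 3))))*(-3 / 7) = 162 / 2009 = 0.08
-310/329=-0.94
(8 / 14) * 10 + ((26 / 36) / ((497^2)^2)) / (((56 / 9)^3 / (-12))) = 30614106705599401 / 5357468673480448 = 5.71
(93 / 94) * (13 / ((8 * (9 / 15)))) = 2015 / 752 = 2.68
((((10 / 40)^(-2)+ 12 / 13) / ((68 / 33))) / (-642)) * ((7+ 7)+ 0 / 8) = -4235 / 23647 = -0.18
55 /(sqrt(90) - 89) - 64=-506079 /7831 - 165 * sqrt(10) /7831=-64.69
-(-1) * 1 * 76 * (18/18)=76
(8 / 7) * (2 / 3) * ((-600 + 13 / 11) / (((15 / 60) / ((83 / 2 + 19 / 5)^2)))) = -1029875568 / 275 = -3745002.07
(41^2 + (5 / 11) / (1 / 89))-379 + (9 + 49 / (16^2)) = 3806235 / 2816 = 1351.65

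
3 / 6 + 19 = 39 / 2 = 19.50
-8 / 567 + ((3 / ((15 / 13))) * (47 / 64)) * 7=2422499 / 181440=13.35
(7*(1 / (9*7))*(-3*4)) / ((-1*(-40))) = -1 / 30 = -0.03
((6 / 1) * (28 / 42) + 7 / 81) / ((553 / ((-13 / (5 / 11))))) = -47333 / 223965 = -0.21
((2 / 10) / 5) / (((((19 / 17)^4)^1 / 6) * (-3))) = -167042 / 3258025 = -0.05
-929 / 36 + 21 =-173 / 36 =-4.81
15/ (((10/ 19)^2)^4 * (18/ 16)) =16983563041/ 7500000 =2264.48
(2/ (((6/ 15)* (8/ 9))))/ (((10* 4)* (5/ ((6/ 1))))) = 27/ 160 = 0.17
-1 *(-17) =17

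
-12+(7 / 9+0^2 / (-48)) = -101 / 9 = -11.22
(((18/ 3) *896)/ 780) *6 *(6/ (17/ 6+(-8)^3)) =-96768/ 198575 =-0.49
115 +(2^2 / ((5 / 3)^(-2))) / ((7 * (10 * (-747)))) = 5412005 / 47061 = 115.00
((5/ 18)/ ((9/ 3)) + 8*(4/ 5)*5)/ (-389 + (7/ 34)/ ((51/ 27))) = -500837/ 6069033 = -0.08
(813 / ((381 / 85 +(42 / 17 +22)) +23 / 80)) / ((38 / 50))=27642000 / 755573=36.58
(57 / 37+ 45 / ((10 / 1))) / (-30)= -149 / 740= -0.20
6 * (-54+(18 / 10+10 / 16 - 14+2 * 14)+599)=67371 / 20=3368.55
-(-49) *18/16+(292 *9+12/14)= 150303/56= 2683.98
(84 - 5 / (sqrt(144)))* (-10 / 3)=-5015 / 18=-278.61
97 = 97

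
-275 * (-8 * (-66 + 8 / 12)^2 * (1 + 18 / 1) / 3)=1605788800 / 27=59473659.26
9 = 9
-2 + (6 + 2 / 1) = 6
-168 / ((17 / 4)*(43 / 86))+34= -766 / 17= -45.06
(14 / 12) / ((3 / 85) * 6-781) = -85 / 56886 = -0.00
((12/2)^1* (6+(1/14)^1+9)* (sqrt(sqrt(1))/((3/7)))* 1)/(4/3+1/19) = 12027/79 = 152.24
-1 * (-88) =88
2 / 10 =0.20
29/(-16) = -1.81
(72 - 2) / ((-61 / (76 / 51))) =-5320 / 3111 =-1.71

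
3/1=3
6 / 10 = 3 / 5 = 0.60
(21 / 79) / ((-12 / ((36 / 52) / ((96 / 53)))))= -1113 / 131456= -0.01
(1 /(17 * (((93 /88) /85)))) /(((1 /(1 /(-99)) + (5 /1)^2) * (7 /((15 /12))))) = -275 /24087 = -0.01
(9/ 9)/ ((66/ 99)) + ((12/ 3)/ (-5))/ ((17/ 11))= 167/ 170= 0.98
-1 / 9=-0.11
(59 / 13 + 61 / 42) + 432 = 437.99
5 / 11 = 0.45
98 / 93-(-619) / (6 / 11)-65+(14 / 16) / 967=1070.89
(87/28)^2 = 7569/784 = 9.65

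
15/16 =0.94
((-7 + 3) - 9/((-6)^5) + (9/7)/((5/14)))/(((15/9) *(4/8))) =-1723/3600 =-0.48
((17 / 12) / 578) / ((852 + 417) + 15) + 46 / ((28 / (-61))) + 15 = -312489641 / 3667104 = -85.21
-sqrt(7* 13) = -sqrt(91) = -9.54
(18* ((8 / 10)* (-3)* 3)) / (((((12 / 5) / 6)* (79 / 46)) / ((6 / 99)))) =-9936 / 869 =-11.43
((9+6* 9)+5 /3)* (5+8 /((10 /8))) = 3686 /5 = 737.20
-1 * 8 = -8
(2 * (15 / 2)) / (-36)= -5 / 12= -0.42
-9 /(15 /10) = -6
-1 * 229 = -229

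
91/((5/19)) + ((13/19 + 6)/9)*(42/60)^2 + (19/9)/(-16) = 2629843/7600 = 346.03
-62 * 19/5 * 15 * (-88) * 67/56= 2604558/7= 372079.71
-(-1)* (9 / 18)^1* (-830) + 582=167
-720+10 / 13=-719.23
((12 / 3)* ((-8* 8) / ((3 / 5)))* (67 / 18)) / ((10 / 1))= -4288 / 27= -158.81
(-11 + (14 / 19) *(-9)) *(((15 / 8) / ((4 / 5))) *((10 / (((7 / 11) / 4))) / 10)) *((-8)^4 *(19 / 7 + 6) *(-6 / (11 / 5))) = 23541120000 / 931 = 25285843.18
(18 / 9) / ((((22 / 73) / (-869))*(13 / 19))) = -109573 / 13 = -8428.69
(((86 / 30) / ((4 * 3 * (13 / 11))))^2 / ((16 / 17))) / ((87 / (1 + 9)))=3803393 / 762203520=0.00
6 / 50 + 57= 1428 / 25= 57.12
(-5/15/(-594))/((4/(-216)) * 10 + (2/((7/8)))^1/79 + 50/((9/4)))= 553/21744822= 0.00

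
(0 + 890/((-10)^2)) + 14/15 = 59/6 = 9.83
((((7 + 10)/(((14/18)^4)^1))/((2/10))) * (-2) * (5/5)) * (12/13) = -13384440/31213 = -428.81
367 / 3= 122.33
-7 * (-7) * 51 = 2499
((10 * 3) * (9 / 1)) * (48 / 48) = 270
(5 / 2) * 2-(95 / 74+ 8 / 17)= 3.25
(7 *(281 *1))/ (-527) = -1967/ 527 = -3.73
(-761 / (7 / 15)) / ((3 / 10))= -38050 / 7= -5435.71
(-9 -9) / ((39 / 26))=-12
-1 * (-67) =67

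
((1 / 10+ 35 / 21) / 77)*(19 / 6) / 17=1007 / 235620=0.00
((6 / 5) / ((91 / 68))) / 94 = 204 / 21385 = 0.01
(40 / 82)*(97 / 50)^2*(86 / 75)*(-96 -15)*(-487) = 14580506306 / 128125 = 113799.07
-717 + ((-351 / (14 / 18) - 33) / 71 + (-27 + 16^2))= -245926 / 497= -494.82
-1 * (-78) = 78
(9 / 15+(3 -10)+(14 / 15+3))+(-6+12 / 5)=-91 / 15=-6.07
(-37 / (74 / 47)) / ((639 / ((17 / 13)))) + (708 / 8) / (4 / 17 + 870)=1013489 / 18906732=0.05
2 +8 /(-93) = 178 /93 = 1.91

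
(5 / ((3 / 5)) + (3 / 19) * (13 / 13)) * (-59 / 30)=-16.70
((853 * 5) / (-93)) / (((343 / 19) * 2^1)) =-81035 / 63798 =-1.27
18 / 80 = 9 / 40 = 0.22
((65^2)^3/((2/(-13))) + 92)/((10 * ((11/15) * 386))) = -2941336733823/16984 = -173182803.45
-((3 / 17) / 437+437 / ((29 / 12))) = -180.83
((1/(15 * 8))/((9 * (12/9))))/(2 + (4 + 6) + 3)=1/21600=0.00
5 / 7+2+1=26 / 7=3.71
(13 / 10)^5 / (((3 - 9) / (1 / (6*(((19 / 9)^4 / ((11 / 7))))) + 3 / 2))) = -170844161969 / 182449400000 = -0.94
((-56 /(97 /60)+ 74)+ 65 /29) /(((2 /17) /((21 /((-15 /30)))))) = -41778639 /2813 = -14851.99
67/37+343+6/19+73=293943/703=418.13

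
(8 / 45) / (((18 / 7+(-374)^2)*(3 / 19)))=532 / 66092625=0.00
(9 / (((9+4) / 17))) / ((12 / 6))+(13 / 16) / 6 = 7513 / 1248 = 6.02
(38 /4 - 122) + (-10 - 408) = -1061 /2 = -530.50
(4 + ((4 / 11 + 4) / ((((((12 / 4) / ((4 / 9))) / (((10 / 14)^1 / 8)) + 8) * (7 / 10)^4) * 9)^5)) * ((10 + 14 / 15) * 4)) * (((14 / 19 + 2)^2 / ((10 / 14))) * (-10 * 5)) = -2235445786372951829684280888361446693760 / 1065875856773729515157472264236161053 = -2097.29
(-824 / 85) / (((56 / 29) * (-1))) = 2987 / 595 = 5.02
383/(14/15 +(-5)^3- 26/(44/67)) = -126390/54007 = -2.34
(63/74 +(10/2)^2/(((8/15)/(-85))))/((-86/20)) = 5895615/6364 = 926.40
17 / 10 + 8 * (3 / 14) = 3.41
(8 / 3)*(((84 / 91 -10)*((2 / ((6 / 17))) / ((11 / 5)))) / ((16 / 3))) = -5015 / 429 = -11.69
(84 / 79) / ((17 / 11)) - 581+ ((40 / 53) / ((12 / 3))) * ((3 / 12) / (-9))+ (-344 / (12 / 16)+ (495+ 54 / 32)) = -5558416583 / 10249776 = -542.30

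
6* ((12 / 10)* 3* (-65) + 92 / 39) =-18068 / 13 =-1389.85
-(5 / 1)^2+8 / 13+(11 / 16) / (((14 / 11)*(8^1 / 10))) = -276167 / 11648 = -23.71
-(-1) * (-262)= -262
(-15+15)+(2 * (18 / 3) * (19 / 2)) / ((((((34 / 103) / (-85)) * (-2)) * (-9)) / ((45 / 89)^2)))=-6604875 / 15842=-416.92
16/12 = 4/3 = 1.33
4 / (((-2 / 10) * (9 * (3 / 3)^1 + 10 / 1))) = -20 / 19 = -1.05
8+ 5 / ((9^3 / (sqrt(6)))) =5 * sqrt(6) / 729+ 8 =8.02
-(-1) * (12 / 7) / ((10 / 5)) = 6 / 7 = 0.86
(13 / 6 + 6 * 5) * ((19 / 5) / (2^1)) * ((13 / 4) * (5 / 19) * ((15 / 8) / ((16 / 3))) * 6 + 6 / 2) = 1503277 / 5120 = 293.61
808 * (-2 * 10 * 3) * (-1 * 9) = 436320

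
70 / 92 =35 / 46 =0.76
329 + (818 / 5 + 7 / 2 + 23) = 5191 / 10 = 519.10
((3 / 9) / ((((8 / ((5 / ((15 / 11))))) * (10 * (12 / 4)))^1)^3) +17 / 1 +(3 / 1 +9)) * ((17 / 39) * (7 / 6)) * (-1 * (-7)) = 27049656916723 / 262020096000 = 103.24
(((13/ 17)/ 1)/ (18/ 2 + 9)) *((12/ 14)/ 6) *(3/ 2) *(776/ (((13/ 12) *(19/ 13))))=4.46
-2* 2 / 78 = -2 / 39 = -0.05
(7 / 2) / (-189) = -1 / 54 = -0.02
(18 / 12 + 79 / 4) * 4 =85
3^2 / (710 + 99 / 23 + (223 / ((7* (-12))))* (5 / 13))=226044 / 17914823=0.01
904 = 904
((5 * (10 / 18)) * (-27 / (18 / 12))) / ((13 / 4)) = -200 / 13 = -15.38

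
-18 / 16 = -9 / 8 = -1.12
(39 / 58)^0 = 1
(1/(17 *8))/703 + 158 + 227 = 36809081/95608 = 385.00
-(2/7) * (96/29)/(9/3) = -64/203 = -0.32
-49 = -49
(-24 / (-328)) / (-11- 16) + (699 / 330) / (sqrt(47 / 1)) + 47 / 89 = 233 * sqrt(47) / 5170 + 17254 / 32841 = 0.83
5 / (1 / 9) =45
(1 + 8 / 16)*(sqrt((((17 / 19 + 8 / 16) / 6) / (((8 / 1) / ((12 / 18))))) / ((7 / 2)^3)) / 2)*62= 31*sqrt(14098) / 3724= 0.99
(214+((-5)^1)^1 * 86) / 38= -108 / 19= -5.68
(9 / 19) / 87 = 0.01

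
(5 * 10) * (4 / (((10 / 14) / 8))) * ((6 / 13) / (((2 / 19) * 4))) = 31920 / 13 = 2455.38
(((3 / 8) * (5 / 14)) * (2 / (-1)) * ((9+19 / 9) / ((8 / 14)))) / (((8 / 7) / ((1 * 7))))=-6125 / 192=-31.90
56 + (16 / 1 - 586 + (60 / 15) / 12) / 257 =41467 / 771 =53.78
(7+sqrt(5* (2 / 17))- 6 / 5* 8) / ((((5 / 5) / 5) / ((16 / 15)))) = -208 / 15+16* sqrt(170) / 51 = -9.78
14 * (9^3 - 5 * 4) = 9926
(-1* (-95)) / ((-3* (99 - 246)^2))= -95 / 64827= -0.00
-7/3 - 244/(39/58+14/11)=-475703/3723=-127.77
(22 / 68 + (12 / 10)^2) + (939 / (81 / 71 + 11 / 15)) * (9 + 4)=5526689377 / 848300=6515.02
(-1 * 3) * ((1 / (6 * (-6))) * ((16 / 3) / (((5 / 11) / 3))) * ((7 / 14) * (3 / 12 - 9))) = -77 / 6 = -12.83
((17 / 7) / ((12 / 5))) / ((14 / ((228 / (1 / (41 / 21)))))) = 66215 / 2058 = 32.17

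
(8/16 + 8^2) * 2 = 129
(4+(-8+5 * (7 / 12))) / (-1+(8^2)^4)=-0.00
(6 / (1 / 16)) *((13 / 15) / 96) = 13 / 15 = 0.87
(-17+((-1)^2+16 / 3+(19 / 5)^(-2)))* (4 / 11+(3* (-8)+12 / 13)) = 37277296 / 154869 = 240.70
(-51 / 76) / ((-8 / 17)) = 867 / 608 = 1.43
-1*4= -4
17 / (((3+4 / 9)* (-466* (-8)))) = 153 / 115568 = 0.00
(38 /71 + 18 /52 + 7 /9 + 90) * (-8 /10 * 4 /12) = -609130 /24921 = -24.44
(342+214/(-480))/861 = 81973/206640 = 0.40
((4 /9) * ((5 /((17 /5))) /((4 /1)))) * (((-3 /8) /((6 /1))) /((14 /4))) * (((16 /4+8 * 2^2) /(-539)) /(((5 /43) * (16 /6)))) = 645 /1026256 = 0.00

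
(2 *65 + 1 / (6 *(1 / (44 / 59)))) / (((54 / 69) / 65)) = 17216420 / 1593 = 10807.55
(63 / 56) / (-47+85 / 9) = -81 / 2704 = -0.03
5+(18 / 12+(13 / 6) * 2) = 65 / 6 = 10.83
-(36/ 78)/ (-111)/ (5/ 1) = 2/ 2405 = 0.00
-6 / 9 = -2 / 3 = -0.67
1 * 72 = 72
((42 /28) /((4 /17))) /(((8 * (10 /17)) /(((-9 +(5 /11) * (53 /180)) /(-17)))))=59687 /84480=0.71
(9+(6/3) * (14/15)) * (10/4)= 163/6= 27.17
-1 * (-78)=78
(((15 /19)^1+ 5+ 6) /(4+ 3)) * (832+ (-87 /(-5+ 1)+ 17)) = 1466.53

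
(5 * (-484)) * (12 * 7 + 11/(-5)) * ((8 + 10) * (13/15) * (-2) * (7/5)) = 216167952/25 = 8646718.08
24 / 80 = 3 / 10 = 0.30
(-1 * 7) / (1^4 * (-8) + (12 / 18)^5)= 0.89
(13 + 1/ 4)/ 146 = 53/ 584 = 0.09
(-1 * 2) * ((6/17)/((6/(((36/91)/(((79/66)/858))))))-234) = 4086036/9401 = 434.64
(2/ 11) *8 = 16/ 11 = 1.45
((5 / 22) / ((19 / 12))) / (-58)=-15 / 6061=-0.00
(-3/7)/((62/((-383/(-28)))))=-1149/12152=-0.09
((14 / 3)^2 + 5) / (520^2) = 241 / 2433600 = 0.00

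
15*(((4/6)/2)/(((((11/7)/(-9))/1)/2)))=-57.27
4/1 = 4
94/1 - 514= -420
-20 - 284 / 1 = -304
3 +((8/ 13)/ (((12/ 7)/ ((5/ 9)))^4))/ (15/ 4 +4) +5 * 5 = 28.00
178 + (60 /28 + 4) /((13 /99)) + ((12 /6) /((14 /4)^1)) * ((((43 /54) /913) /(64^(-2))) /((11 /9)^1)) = 620868023 /2741739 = 226.45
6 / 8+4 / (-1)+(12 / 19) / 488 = -15061 / 4636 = -3.25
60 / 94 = 30 / 47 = 0.64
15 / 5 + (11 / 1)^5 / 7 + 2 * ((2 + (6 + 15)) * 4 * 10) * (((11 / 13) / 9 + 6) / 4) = 21141284 / 819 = 25813.53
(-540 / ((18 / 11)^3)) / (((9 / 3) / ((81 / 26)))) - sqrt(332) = -6655 / 52 - 2 *sqrt(83) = -146.20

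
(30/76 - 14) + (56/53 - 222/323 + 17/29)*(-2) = -15406137/992902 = -15.52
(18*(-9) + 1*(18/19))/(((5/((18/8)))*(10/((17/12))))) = -10.27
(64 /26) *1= 32 /13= 2.46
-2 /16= -1 /8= -0.12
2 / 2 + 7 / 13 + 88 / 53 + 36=27008 / 689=39.20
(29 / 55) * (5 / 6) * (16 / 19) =232 / 627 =0.37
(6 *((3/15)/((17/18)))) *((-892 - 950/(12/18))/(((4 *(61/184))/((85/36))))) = -319746/61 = -5241.74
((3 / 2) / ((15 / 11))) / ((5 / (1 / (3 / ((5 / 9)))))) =11 / 270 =0.04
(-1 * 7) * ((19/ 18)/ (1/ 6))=-133/ 3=-44.33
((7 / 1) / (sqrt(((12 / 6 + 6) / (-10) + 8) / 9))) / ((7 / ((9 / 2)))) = 9 * sqrt(5) / 4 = 5.03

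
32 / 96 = 1 / 3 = 0.33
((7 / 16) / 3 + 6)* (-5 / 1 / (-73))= 1475 / 3504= 0.42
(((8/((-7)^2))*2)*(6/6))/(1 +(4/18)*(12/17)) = 816/2891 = 0.28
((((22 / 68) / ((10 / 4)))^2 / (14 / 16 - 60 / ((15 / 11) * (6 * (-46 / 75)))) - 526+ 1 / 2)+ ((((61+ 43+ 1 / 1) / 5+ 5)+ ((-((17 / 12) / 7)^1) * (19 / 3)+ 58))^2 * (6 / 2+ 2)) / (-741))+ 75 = -132891793336033943 / 267566583538800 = -496.67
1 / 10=0.10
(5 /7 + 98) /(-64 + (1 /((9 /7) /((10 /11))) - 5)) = -68409 /47327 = -1.45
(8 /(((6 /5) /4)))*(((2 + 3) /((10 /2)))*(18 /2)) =240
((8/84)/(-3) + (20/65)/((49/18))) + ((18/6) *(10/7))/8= 14149/22932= 0.62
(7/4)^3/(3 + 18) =49/192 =0.26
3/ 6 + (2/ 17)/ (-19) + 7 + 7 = 9363/ 646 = 14.49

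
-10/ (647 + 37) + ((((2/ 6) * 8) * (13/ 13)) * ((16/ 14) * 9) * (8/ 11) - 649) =-16565839/ 26334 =-629.07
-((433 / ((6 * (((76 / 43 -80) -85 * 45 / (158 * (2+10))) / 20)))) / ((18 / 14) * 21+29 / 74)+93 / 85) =-493198267109 / 1127260540605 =-0.44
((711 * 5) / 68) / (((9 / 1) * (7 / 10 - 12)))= -1975 / 3842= -0.51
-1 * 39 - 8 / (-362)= -7055 / 181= -38.98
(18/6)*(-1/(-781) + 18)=42177/781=54.00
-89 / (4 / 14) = -311.50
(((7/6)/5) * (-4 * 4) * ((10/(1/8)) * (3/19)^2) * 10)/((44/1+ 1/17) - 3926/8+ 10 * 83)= -365568/1881893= -0.19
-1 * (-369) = 369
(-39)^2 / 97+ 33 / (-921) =465880 / 29779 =15.64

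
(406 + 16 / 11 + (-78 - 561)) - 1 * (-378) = 146.45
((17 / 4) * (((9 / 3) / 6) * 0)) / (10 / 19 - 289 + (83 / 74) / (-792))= 0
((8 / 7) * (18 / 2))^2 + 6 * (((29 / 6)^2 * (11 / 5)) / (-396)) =5557511 / 52920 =105.02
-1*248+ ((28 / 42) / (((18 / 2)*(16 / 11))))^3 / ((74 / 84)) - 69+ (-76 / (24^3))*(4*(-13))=-19682440531 / 62145792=-316.71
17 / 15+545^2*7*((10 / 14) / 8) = 22277011 / 120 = 185641.76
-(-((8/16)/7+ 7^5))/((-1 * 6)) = -78433/28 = -2801.18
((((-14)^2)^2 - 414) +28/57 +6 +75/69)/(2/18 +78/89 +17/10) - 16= 14127.02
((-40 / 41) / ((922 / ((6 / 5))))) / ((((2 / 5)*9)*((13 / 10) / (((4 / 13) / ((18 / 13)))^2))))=-800 / 59708259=-0.00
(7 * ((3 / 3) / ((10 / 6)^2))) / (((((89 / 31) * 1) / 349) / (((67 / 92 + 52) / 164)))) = 3306427047 / 33570800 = 98.49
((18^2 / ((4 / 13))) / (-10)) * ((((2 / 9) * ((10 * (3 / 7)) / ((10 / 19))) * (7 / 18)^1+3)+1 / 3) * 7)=-29757 / 10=-2975.70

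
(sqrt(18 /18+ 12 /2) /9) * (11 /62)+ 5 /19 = 11 * sqrt(7) /558+ 5 /19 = 0.32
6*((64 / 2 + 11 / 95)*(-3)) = -54918 / 95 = -578.08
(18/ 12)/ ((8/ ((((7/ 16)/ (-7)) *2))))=-3/ 128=-0.02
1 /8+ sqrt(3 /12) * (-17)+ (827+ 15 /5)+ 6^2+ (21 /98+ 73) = 52127 /56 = 930.84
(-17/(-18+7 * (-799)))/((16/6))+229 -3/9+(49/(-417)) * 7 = 4264875035/18718296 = 227.85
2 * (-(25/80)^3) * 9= -1125/2048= -0.55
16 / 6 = 8 / 3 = 2.67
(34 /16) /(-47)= -17 /376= -0.05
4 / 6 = 2 / 3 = 0.67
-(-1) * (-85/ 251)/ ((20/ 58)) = -493/ 502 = -0.98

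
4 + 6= 10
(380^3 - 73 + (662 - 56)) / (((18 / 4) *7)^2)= 55301.12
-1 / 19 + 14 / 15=251 / 285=0.88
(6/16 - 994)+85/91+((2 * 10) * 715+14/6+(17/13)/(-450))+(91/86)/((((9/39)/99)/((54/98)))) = 13643841301/1006200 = 13559.77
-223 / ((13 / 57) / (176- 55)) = -118310.08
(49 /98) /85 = 0.01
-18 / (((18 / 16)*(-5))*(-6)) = -8 / 15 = -0.53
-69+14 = -55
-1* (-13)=13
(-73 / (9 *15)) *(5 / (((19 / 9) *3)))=-73 / 171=-0.43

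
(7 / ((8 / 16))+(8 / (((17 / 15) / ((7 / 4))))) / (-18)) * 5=3395 / 51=66.57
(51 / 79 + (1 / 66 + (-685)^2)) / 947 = 2446542595 / 4937658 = 495.49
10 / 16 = 5 / 8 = 0.62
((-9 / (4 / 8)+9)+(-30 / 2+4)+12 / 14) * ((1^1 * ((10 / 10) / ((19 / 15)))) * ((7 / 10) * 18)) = -3618 / 19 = -190.42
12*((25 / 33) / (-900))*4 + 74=7322 / 99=73.96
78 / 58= 39 / 29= 1.34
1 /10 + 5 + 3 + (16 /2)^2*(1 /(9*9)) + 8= 13681 /810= 16.89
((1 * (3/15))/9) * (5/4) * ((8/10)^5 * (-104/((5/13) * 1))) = -346112/140625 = -2.46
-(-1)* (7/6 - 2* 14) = -161/6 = -26.83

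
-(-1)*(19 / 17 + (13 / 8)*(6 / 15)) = 601 / 340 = 1.77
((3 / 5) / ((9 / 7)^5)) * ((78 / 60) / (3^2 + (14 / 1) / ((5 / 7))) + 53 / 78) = 5226977 / 42220035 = 0.12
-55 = -55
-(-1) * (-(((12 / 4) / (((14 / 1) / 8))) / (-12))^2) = -1 / 49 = -0.02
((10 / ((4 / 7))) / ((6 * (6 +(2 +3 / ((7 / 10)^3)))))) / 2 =12005 / 137856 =0.09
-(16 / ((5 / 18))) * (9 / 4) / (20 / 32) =-5184 / 25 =-207.36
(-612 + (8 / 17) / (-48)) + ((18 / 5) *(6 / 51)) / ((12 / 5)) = -3671 / 6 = -611.83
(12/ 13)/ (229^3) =12/ 156116857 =0.00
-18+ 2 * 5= -8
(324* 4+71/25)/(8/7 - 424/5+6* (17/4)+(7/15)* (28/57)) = -77735574/3466985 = -22.42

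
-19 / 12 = -1.58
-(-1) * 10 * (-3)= -30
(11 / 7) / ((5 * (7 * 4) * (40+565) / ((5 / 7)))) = 1 / 75460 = 0.00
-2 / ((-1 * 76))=1 / 38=0.03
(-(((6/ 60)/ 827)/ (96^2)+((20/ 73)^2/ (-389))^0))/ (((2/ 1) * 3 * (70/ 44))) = -838379531/ 8002713600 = -0.10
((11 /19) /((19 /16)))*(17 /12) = 748 /1083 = 0.69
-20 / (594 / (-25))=250 / 297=0.84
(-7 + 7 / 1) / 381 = 0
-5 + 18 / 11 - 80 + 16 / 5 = -4409 / 55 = -80.16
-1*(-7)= 7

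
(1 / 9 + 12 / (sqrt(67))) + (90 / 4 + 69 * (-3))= -3319 / 18 + 12 * sqrt(67) / 67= -182.92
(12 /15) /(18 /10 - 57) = -1 /69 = -0.01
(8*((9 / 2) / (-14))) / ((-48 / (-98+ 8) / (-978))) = 66015 / 14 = 4715.36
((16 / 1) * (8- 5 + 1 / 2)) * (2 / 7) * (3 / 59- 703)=-663584 / 59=-11247.19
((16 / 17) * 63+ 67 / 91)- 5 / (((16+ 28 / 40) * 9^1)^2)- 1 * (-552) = 2138853796799 / 3494686923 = 612.03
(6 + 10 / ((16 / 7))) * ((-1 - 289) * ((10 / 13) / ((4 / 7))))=-421225 / 104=-4050.24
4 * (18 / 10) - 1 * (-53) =301 / 5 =60.20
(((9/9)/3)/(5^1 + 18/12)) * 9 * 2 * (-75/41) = -900/533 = -1.69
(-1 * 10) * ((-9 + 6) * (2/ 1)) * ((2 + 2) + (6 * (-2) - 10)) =-1080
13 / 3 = 4.33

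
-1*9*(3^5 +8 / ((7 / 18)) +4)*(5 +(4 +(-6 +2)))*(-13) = 1095705 / 7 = 156529.29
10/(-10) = -1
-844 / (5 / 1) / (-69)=844 / 345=2.45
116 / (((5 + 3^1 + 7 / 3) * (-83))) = -348 / 2573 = -0.14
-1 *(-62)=62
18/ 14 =9/ 7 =1.29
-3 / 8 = -0.38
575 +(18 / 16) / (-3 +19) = 73609 / 128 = 575.07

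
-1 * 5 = -5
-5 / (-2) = 5 / 2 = 2.50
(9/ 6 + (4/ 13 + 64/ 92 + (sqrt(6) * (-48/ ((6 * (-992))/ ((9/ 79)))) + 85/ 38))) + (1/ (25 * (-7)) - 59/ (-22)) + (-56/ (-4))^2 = 9 * sqrt(6)/ 9796 + 4449090593/ 21871850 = 203.42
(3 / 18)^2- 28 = -1007 / 36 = -27.97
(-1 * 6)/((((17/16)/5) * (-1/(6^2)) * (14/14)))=17280/17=1016.47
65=65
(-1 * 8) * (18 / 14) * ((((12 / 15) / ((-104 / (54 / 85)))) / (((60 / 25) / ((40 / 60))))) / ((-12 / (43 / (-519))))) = 129 / 1338155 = 0.00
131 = 131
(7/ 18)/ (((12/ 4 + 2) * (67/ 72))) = 28/ 335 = 0.08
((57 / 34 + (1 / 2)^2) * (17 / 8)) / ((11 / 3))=393 / 352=1.12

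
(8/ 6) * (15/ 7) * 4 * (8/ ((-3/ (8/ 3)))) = -5120/ 63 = -81.27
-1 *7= -7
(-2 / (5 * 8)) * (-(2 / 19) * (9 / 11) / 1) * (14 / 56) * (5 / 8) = 9 / 13376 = 0.00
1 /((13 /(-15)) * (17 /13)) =-15 /17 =-0.88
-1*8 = -8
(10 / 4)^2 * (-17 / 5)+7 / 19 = -1587 / 76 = -20.88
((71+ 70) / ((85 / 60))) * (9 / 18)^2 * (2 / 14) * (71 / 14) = 30033 / 1666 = 18.03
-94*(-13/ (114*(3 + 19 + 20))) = 611/ 2394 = 0.26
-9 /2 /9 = -1 /2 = -0.50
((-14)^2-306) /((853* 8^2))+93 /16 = 158603 /27296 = 5.81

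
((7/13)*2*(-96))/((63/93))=-1984/13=-152.62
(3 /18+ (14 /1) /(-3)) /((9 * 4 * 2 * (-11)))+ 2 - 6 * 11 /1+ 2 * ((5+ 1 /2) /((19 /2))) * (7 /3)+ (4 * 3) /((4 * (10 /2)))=-3044339 /50160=-60.69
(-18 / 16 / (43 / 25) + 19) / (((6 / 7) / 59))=2606443 / 2064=1262.81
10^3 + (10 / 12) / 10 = 12001 / 12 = 1000.08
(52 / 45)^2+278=565654 / 2025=279.34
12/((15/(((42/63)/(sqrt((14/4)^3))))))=16*sqrt(14)/735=0.08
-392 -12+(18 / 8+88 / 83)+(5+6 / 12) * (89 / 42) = -678088 / 1743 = -389.03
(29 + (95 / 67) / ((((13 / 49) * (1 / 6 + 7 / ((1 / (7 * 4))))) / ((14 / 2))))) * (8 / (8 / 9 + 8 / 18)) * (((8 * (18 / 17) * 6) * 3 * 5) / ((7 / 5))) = 11634977246400 / 121994873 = 95372.67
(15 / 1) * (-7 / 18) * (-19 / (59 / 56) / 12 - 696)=2160515 / 531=4068.77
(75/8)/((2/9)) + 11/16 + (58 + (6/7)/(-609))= 1146731/11368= 100.87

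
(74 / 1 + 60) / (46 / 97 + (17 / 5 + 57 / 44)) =2859560 / 110321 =25.92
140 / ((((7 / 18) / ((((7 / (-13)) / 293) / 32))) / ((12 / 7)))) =-135 / 3809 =-0.04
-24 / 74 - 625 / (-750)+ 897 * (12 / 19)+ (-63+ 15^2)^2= 113088947 / 4218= 26811.04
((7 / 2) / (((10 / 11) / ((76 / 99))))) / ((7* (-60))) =-19 / 2700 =-0.01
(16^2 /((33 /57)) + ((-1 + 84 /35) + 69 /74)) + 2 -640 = -787487 /4070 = -193.49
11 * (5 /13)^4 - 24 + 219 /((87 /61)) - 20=90937672 /828269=109.79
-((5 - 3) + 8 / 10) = -14 / 5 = -2.80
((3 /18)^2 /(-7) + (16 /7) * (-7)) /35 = -4033 /8820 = -0.46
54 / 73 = 0.74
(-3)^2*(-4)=-36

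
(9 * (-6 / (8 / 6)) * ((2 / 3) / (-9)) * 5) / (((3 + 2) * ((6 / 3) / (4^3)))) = 96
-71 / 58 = -1.22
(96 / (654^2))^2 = 64 / 1270423449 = 0.00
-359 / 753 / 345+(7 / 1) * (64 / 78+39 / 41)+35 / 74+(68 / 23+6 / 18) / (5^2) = 13.01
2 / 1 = 2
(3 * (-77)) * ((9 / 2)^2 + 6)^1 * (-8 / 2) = 24255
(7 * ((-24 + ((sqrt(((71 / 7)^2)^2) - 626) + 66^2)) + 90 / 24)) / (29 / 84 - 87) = -307.99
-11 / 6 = -1.83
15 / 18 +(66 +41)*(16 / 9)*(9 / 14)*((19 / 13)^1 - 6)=-302569 / 546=-554.16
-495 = -495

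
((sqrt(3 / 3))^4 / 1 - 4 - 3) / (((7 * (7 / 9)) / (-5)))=270 / 49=5.51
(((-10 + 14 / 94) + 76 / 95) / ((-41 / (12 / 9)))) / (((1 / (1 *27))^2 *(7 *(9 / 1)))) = 3.41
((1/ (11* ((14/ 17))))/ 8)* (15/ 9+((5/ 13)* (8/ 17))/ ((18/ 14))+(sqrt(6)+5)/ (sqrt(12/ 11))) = 3595/ 144144+17* sqrt(33)* (sqrt(6)+5)/ 7392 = 0.12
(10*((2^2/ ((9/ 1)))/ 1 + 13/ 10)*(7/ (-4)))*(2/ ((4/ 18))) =-1099/ 4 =-274.75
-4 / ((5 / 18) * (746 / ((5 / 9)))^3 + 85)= -100 / 16814020033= -0.00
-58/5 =-11.60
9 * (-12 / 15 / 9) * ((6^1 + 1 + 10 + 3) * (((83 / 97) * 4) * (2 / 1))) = -10624 / 97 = -109.53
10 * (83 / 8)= 415 / 4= 103.75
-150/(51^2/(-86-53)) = 6950/867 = 8.02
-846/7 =-120.86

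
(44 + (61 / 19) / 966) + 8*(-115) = -16078043 / 18354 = -876.00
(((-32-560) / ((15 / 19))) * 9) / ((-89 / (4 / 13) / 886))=119588736 / 5785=20672.21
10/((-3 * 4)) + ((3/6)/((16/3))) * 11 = 19/96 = 0.20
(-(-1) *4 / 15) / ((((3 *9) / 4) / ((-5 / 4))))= -0.05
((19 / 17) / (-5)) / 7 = -19 / 595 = -0.03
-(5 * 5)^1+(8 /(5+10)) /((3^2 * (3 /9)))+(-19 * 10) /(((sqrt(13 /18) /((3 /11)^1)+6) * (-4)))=-2679653 /191655 - 9405 * sqrt(26) /8518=-19.61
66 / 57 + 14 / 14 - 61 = -1118 / 19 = -58.84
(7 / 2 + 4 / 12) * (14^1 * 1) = 161 / 3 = 53.67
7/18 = 0.39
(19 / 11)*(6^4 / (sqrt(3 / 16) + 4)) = 1575936 / 2783 -98496*sqrt(3) / 2783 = 504.97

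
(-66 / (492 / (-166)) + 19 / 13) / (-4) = -3162 / 533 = -5.93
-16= -16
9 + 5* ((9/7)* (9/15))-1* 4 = 62/7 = 8.86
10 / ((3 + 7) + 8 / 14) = 35 / 37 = 0.95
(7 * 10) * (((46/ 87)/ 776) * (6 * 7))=5635/ 2813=2.00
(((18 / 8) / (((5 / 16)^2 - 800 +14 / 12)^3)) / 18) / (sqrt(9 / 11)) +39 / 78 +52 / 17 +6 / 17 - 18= -479 / 34 - 18874368 * sqrt(11) / 230830350233352589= -14.09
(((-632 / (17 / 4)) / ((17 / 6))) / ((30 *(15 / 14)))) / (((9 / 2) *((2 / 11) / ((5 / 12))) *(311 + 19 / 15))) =-24332 / 9137313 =-0.00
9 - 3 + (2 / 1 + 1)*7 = 27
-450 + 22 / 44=-449.50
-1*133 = -133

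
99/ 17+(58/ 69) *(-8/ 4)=4859/ 1173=4.14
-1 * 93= -93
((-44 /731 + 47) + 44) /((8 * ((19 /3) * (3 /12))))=199431 /27778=7.18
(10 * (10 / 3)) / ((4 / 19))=475 / 3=158.33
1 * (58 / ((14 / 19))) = 78.71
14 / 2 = 7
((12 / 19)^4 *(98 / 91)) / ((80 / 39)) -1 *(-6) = 3964062 / 651605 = 6.08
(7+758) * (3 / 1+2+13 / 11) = 52020 / 11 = 4729.09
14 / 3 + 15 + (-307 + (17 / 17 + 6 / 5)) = -4277 / 15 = -285.13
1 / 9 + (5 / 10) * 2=10 / 9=1.11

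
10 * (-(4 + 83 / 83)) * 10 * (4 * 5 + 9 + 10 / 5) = -15500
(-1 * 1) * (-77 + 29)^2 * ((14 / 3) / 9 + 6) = -45056 / 3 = -15018.67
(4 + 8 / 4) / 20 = 3 / 10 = 0.30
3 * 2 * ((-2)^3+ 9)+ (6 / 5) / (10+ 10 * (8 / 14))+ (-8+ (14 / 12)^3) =-19939 / 59400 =-0.34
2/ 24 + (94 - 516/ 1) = -5063/ 12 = -421.92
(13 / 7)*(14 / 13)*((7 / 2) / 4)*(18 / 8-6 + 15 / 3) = 35 / 16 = 2.19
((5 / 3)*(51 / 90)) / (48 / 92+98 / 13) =5083 / 43380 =0.12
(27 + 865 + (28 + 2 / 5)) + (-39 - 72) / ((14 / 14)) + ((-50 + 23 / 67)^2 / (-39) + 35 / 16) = 3493773499 / 4668560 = 748.36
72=72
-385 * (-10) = 3850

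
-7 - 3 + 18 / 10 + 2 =-6.20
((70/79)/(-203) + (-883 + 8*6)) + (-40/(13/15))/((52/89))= -353881005/387179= -914.00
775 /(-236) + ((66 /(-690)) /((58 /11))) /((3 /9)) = -2627459 /787060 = -3.34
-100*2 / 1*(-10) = 2000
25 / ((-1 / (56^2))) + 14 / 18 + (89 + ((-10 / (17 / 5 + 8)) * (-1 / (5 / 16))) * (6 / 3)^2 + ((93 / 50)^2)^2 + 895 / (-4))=-83908391123129 / 1068750000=-78510.78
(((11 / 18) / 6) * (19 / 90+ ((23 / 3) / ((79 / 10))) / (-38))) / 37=275759 / 539819640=0.00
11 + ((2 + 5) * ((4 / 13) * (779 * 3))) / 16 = 16931 / 52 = 325.60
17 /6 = 2.83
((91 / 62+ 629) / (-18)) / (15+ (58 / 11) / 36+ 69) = -429979 / 1032982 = -0.42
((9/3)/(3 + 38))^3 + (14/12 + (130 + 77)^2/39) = 5912665775/5375838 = 1099.86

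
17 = 17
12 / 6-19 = -17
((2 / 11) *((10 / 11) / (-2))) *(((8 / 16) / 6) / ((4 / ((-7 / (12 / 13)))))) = 455 / 34848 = 0.01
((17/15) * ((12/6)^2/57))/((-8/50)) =-85/171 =-0.50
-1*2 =-2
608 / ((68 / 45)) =6840 / 17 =402.35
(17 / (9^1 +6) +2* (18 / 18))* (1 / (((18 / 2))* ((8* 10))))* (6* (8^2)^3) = 6844.87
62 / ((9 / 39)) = 806 / 3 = 268.67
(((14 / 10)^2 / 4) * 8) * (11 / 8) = 539 / 100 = 5.39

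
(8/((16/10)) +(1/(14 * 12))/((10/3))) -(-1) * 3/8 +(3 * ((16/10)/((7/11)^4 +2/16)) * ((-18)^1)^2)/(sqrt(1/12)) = 3011/560 +202397184 * sqrt(3)/18805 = 18647.34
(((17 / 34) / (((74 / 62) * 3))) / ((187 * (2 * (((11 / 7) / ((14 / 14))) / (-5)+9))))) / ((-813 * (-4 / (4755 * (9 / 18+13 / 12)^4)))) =11795593775 / 29860620337152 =0.00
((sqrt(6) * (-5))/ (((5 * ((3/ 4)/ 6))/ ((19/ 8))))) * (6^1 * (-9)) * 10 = 10260 * sqrt(6) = 25131.76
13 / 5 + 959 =4808 / 5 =961.60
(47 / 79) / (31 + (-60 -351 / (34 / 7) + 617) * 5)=1598 / 6593261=0.00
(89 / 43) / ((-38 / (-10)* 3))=445 / 2451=0.18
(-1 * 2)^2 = 4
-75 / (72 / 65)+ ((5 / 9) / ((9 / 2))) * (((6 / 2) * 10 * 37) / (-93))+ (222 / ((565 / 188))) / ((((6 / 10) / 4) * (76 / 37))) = 7356437897 / 43128936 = 170.57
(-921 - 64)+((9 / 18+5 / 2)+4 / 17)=-16690 / 17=-981.76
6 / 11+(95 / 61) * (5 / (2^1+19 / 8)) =10922 / 4697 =2.33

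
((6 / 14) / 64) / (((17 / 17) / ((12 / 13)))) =9 / 1456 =0.01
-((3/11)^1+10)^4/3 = -163047361/43923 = -3712.12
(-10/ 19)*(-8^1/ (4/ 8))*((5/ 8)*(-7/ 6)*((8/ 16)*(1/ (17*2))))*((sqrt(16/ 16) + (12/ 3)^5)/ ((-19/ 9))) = 538125/ 12274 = 43.84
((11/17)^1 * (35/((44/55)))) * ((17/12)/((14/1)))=275/96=2.86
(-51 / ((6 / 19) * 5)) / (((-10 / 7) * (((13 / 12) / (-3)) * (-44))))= 20349 / 14300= 1.42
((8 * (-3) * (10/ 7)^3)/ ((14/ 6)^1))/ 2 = -36000/ 2401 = -14.99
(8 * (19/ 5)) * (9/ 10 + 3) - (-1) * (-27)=2289/ 25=91.56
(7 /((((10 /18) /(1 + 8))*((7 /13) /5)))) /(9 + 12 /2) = 351 /5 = 70.20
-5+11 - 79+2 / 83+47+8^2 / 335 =-716948 / 27805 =-25.78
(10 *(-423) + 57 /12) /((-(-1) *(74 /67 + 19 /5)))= -861.51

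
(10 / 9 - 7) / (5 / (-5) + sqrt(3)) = -53 *sqrt(3) / 18 - 53 / 18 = -8.04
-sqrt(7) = -2.65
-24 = -24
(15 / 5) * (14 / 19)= 42 / 19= 2.21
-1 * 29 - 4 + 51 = 18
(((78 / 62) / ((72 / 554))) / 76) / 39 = 277 / 84816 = 0.00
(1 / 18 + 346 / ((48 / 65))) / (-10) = -33739 / 720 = -46.86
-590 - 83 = -673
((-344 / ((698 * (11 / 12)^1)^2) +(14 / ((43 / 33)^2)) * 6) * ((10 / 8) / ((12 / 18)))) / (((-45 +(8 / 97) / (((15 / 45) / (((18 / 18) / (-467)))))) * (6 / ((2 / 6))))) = -8481880160826475 / 74065867483375988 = -0.11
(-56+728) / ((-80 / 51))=-428.40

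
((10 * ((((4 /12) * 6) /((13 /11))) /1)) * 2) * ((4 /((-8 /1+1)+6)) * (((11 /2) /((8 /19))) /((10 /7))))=-16093 /13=-1237.92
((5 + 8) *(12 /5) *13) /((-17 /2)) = -4056 /85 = -47.72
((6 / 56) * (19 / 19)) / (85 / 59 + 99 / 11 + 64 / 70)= 0.01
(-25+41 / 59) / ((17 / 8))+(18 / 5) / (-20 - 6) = -754707 / 65195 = -11.58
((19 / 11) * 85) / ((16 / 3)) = 4845 / 176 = 27.53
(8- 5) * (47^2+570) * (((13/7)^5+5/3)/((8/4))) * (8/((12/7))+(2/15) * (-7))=1902287432/5145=369735.17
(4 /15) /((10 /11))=0.29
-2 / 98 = -1 / 49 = -0.02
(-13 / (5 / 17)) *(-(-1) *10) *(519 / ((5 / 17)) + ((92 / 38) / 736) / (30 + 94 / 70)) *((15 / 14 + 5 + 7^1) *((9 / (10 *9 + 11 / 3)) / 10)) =-3212947608280839 / 32798544800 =-97960.07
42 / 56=3 / 4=0.75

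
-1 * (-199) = 199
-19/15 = -1.27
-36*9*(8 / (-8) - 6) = 2268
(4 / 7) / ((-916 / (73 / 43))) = -73 / 68929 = -0.00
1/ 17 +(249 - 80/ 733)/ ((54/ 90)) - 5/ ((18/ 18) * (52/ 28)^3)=34009916923/ 82130451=414.10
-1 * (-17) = 17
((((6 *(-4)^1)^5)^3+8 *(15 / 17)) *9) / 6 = -12873860715379175718732 / 17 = -757285924434069159925.41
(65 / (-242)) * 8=-260 / 121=-2.15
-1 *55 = -55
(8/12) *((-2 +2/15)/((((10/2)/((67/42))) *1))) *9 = -268/75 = -3.57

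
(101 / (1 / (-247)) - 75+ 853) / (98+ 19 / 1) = -206.57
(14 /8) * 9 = 63 /4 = 15.75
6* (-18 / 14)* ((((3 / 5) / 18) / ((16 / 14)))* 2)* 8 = -18 / 5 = -3.60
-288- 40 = -328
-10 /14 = -5 /7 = -0.71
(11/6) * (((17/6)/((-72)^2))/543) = 187/101336832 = 0.00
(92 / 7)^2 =8464 / 49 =172.73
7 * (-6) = -42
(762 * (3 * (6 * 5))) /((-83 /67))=-4594860 /83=-55359.76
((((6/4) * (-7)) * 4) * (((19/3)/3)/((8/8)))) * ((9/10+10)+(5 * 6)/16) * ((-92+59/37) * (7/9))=106090243/1332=79647.33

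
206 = 206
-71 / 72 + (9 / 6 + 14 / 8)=163 / 72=2.26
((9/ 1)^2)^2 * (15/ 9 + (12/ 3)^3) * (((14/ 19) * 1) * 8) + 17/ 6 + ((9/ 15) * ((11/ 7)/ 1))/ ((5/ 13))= 50666771831/ 19950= 2539687.81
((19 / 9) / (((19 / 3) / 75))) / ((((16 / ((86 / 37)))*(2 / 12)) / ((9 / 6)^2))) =29025 / 592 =49.03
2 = 2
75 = 75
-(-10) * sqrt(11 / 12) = 5 * sqrt(33) / 3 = 9.57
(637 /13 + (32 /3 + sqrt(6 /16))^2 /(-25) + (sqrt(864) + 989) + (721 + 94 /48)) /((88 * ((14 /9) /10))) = 663 * sqrt(6) /770 + 1580753 /12320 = 130.42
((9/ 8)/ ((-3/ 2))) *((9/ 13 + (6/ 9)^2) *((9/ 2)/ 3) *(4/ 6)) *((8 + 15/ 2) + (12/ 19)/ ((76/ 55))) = -80647/ 5928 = -13.60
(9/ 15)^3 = 27/ 125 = 0.22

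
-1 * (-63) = 63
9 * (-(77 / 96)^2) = -5929 / 1024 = -5.79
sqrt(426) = 20.64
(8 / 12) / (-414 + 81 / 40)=-80 / 49437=-0.00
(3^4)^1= 81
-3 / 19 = -0.16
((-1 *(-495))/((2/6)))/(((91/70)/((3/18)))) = 2475/13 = 190.38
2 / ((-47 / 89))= -178 / 47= -3.79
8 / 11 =0.73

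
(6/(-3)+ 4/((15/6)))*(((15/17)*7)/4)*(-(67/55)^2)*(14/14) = 94269/102850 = 0.92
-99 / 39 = -33 / 13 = -2.54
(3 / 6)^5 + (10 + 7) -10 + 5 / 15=707 / 96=7.36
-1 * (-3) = 3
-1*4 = -4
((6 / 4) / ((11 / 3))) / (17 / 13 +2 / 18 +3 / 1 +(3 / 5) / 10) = 26325 / 288211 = 0.09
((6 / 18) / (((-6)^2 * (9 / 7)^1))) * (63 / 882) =0.00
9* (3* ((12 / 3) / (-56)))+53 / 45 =-473 / 630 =-0.75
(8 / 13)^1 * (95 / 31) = 760 / 403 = 1.89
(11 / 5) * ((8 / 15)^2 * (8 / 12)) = 1408 / 3375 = 0.42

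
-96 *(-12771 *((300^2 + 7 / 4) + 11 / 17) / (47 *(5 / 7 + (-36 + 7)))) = -66318086268 / 799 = -83001359.53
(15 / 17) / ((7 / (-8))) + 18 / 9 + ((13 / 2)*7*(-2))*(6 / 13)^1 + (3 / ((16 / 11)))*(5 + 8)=-27029 / 1904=-14.20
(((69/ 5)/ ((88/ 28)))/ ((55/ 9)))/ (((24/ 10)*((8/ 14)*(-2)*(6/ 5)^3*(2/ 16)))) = -28175/ 23232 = -1.21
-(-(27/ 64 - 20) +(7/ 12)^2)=-19.92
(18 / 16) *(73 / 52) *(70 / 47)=22995 / 9776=2.35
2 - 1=1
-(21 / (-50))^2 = -441 / 2500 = -0.18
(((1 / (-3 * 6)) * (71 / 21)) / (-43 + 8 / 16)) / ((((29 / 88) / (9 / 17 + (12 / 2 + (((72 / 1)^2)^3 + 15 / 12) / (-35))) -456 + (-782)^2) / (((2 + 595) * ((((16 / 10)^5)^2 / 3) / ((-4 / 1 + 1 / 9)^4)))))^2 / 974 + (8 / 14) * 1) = 218651596350232491957932704308554330366580854173273332218068992 / 2072523946195776960985133495735846795833354592544983338205375184423235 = 0.00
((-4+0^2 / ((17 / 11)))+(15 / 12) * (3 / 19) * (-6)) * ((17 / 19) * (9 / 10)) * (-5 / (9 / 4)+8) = -43537 / 1805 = -24.12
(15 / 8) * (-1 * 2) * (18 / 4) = -135 / 8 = -16.88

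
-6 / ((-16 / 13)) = 39 / 8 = 4.88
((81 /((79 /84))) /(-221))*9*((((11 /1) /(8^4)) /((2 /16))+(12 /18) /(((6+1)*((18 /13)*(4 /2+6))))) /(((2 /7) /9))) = -14854833 /4469504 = -3.32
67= 67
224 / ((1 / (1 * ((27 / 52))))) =1512 / 13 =116.31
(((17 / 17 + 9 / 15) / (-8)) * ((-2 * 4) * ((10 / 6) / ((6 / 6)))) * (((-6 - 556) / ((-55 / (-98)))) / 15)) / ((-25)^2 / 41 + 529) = -9032464 / 27613575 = -0.33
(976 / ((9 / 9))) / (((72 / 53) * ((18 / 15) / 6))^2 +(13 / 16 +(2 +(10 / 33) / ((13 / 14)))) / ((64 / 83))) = 30109172121600 / 127856113339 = 235.49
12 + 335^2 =112237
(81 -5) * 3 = 228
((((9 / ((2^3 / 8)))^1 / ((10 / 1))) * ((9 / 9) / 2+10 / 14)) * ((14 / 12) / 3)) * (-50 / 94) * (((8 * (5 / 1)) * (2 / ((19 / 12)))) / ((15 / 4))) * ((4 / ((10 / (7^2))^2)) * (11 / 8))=-1795948 / 4465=-402.23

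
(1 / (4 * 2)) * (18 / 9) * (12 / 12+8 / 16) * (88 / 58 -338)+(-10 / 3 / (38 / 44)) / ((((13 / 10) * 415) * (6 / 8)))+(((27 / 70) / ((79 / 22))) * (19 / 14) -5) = -54286082510969 / 414255916620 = -131.04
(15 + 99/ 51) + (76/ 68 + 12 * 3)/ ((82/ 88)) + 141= 137849/ 697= 197.77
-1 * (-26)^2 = -676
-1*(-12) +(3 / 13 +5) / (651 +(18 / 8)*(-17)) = 382628 / 31863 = 12.01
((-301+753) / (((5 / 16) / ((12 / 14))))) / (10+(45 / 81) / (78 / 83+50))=123.84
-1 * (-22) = 22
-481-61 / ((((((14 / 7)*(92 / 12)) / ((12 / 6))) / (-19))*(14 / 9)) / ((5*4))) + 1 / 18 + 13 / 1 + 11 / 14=1476.51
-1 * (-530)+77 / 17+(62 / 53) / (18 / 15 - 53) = 124731979 / 233359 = 534.51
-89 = -89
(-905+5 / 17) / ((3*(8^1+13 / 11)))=-169180 / 5151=-32.84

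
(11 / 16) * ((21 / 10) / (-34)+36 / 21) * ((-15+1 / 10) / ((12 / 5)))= -2148729 / 304640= -7.05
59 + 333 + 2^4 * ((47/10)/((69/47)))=152912/345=443.22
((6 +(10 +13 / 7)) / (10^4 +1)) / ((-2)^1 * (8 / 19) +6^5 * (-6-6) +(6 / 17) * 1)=-40375 / 2110006359538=-0.00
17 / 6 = 2.83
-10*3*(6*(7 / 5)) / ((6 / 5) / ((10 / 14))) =-150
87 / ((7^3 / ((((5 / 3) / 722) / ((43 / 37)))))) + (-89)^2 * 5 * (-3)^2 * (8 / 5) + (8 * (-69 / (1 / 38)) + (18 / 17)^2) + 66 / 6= 1690617109416731 / 3077496842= 549348.12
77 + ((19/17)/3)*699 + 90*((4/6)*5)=10836/17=637.41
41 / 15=2.73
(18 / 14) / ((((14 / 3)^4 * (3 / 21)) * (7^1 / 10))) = 3645 / 134456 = 0.03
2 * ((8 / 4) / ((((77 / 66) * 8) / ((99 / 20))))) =297 / 140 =2.12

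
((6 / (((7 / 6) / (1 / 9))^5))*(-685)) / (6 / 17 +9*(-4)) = 372640 / 412494201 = 0.00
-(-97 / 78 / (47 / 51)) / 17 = 97 / 1222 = 0.08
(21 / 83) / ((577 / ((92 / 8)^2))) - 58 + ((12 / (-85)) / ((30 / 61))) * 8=-4904297739 / 81414700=-60.24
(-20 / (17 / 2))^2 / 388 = 400 / 28033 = 0.01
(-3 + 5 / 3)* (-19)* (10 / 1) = 760 / 3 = 253.33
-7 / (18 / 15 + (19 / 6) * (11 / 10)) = -420 / 281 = -1.49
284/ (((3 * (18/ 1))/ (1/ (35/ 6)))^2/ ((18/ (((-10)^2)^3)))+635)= 284/ 5512500635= 0.00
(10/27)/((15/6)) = 0.15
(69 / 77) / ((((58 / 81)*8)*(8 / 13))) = 72657 / 285824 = 0.25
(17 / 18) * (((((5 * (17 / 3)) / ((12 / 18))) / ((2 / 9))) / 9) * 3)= 60.21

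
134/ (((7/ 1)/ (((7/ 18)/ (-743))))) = -67/ 6687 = -0.01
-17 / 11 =-1.55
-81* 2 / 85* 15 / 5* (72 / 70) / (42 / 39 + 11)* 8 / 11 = -1819584 / 5137825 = -0.35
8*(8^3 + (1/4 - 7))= 4042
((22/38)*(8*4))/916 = 88/4351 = 0.02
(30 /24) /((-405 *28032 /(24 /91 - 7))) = 613 /826495488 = 0.00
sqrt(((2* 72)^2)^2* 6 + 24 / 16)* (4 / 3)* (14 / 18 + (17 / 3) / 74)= 569* sqrt(10319560710) / 999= 57859.86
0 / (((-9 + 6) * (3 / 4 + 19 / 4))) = 0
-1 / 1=-1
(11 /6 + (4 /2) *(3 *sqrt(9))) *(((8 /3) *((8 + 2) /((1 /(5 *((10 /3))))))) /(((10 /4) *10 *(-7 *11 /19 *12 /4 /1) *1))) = -25840 /891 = -29.00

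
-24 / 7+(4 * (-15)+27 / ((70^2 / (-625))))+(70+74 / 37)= 1005 / 196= 5.13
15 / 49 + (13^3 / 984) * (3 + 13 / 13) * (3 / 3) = 9.24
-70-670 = -740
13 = 13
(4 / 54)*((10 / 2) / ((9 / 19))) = 190 / 243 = 0.78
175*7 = 1225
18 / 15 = 6 / 5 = 1.20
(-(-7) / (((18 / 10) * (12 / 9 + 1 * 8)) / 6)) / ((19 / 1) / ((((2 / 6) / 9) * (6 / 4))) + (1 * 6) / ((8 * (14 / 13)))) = 140 / 19191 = 0.01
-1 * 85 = -85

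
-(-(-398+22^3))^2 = -105062500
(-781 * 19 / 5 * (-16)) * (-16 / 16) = -237424 / 5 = -47484.80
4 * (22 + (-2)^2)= 104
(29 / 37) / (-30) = -29 / 1110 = -0.03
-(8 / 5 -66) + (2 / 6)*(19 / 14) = 13619 / 210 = 64.85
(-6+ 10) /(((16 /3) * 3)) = 1 /4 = 0.25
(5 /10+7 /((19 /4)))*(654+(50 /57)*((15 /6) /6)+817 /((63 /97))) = 114450325 /30324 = 3774.25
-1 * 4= -4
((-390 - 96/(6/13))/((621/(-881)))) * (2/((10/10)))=45812/27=1696.74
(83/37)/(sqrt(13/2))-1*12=-12 + 83*sqrt(26)/481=-11.12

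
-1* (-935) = 935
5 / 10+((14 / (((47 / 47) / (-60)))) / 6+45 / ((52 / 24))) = -3087 / 26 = -118.73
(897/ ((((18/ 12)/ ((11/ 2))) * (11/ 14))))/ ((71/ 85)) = 355810/ 71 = 5011.41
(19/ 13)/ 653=19/ 8489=0.00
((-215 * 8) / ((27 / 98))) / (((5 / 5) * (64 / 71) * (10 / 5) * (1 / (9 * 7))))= -5235895 / 24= -218162.29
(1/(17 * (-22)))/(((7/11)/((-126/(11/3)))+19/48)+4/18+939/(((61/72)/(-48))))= 13176/262155989843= 0.00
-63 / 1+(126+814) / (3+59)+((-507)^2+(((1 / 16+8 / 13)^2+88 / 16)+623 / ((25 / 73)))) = 8678341665311 / 33529600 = 258826.28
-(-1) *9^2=81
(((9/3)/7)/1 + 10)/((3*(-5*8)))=-73/840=-0.09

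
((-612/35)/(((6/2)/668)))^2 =18570057984/1225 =15159231.01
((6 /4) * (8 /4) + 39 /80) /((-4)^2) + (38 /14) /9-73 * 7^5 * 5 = -494690473303 /80640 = -6134554.48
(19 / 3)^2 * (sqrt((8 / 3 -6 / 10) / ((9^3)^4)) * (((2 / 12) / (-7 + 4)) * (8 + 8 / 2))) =-722 * sqrt(465) / 215233605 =-0.00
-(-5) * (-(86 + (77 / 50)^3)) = -11206533 / 25000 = -448.26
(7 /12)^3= 343 /1728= 0.20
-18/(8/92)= -207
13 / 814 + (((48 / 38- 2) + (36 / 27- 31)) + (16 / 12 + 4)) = -1162465 / 46398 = -25.05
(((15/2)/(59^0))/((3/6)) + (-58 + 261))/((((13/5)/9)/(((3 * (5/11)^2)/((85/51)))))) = 441450/1573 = 280.64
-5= -5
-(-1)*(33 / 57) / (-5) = -11 / 95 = -0.12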